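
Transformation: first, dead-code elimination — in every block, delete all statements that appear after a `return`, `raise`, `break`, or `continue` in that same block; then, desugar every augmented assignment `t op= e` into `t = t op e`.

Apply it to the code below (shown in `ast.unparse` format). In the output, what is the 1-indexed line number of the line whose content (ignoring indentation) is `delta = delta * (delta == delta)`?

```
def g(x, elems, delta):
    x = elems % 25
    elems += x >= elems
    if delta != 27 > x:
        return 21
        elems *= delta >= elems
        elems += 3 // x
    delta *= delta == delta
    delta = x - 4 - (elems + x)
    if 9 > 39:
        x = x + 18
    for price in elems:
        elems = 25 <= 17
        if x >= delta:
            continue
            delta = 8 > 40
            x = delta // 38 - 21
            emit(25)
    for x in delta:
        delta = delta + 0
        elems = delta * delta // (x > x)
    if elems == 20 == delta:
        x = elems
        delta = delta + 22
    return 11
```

6

Transformed code:
def g(x, elems, delta):
    x = elems % 25
    elems = elems + (x >= elems)
    if delta != 27 > x:
        return 21
    delta = delta * (delta == delta)
    delta = x - 4 - (elems + x)
    if 9 > 39:
        x = x + 18
    for price in elems:
        elems = 25 <= 17
        if x >= delta:
            continue
    for x in delta:
        delta = delta + 0
        elems = delta * delta // (x > x)
    if elems == 20 == delta:
        x = elems
        delta = delta + 22
    return 11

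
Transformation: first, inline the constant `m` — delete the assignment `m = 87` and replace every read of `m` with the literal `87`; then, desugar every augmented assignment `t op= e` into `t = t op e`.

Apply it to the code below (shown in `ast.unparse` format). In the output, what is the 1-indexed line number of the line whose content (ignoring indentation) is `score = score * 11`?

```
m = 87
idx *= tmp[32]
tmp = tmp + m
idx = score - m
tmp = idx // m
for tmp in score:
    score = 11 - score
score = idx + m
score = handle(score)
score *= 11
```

9

Transformed code:
idx = idx * tmp[32]
tmp = tmp + 87
idx = score - 87
tmp = idx // 87
for tmp in score:
    score = 11 - score
score = idx + 87
score = handle(score)
score = score * 11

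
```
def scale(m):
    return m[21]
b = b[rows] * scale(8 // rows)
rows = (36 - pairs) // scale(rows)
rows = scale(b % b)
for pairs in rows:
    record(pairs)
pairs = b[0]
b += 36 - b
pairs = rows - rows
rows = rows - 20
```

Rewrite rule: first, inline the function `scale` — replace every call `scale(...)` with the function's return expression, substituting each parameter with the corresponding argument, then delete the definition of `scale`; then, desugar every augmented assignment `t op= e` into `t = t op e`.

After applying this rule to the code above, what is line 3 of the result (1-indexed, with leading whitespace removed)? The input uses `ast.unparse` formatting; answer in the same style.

rows = (b % b)[21]

Transformed code:
b = b[rows] * (8 // rows)[21]
rows = (36 - pairs) // rows[21]
rows = (b % b)[21]
for pairs in rows:
    record(pairs)
pairs = b[0]
b = b + (36 - b)
pairs = rows - rows
rows = rows - 20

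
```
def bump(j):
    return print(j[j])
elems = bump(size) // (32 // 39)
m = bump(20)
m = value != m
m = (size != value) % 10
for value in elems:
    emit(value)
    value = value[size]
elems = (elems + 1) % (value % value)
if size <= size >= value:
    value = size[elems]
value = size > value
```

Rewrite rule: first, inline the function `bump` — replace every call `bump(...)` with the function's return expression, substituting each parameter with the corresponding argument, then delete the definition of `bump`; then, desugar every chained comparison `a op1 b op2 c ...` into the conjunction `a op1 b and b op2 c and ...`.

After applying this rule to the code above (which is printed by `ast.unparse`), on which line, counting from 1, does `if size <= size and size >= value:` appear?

Transformed code:
elems = print(size[size]) // (32 // 39)
m = print(20[20])
m = value != m
m = (size != value) % 10
for value in elems:
    emit(value)
    value = value[size]
elems = (elems + 1) % (value % value)
if size <= size and size >= value:
    value = size[elems]
value = size > value

9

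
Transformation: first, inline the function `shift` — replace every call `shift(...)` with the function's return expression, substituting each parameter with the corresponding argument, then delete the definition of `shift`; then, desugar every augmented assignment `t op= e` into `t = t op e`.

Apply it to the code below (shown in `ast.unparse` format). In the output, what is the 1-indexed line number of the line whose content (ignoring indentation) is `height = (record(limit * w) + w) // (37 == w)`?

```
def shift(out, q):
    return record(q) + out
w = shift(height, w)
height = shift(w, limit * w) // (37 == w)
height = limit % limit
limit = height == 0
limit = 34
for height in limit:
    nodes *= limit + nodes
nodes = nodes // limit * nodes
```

2

Transformed code:
w = record(w) + height
height = (record(limit * w) + w) // (37 == w)
height = limit % limit
limit = height == 0
limit = 34
for height in limit:
    nodes = nodes * (limit + nodes)
nodes = nodes // limit * nodes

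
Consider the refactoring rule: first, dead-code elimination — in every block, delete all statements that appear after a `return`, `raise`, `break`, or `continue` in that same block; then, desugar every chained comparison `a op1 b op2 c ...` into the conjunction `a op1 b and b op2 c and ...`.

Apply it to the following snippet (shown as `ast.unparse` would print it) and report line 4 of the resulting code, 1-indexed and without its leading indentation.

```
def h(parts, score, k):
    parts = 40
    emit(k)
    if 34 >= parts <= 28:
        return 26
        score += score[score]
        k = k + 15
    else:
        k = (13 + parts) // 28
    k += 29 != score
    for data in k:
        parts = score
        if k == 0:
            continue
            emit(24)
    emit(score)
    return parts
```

if 34 >= parts and parts <= 28:

Transformed code:
def h(parts, score, k):
    parts = 40
    emit(k)
    if 34 >= parts and parts <= 28:
        return 26
    else:
        k = (13 + parts) // 28
    k += 29 != score
    for data in k:
        parts = score
        if k == 0:
            continue
    emit(score)
    return parts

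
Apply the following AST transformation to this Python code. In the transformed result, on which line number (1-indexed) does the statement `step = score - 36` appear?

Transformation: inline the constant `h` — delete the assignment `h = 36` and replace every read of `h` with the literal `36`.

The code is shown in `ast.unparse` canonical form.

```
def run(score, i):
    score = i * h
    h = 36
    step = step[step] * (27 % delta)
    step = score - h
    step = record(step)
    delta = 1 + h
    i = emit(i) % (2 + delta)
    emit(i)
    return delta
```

Transformed code:
def run(score, i):
    score = i * 36
    step = step[step] * (27 % delta)
    step = score - 36
    step = record(step)
    delta = 1 + 36
    i = emit(i) % (2 + delta)
    emit(i)
    return delta

4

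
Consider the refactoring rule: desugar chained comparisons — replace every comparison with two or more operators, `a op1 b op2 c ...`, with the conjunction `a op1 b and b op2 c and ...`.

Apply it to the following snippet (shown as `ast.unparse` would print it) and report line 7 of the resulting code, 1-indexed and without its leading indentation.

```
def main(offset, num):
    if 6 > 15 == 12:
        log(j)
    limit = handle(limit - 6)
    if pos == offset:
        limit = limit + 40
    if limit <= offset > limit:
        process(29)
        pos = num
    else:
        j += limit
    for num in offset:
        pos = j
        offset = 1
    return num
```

Transformed code:
def main(offset, num):
    if 6 > 15 and 15 == 12:
        log(j)
    limit = handle(limit - 6)
    if pos == offset:
        limit = limit + 40
    if limit <= offset and offset > limit:
        process(29)
        pos = num
    else:
        j += limit
    for num in offset:
        pos = j
        offset = 1
    return num

if limit <= offset and offset > limit:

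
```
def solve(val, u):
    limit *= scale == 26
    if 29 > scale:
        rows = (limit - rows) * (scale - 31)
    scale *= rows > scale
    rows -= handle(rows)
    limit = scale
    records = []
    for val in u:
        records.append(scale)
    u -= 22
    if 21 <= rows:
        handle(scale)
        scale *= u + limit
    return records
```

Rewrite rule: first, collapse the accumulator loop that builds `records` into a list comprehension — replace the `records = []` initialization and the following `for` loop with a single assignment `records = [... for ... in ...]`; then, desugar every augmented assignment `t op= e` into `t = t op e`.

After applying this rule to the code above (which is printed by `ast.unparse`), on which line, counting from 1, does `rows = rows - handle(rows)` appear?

6

Transformed code:
def solve(val, u):
    limit = limit * (scale == 26)
    if 29 > scale:
        rows = (limit - rows) * (scale - 31)
    scale = scale * (rows > scale)
    rows = rows - handle(rows)
    limit = scale
    records = [scale for val in u]
    u = u - 22
    if 21 <= rows:
        handle(scale)
        scale = scale * (u + limit)
    return records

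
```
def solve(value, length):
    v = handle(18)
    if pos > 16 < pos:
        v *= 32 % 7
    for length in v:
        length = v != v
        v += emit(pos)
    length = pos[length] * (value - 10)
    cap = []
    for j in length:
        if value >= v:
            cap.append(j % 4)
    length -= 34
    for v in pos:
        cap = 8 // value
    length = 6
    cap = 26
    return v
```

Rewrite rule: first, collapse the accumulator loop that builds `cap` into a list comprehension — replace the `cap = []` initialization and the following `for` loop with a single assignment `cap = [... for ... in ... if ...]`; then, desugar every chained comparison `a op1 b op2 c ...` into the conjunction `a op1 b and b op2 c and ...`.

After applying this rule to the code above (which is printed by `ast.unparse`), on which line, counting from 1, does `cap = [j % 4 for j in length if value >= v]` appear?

Transformed code:
def solve(value, length):
    v = handle(18)
    if pos > 16 and 16 < pos:
        v *= 32 % 7
    for length in v:
        length = v != v
        v += emit(pos)
    length = pos[length] * (value - 10)
    cap = [j % 4 for j in length if value >= v]
    length -= 34
    for v in pos:
        cap = 8 // value
    length = 6
    cap = 26
    return v

9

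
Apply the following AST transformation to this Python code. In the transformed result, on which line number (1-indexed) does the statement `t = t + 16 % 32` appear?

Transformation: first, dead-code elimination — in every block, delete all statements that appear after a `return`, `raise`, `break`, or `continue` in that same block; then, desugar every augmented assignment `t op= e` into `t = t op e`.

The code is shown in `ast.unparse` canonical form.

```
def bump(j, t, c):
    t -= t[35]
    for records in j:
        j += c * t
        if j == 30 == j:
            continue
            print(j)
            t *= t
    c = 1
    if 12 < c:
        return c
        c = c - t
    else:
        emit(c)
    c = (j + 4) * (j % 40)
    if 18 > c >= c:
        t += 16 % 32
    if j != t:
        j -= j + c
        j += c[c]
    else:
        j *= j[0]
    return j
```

Transformed code:
def bump(j, t, c):
    t = t - t[35]
    for records in j:
        j = j + c * t
        if j == 30 == j:
            continue
    c = 1
    if 12 < c:
        return c
    else:
        emit(c)
    c = (j + 4) * (j % 40)
    if 18 > c >= c:
        t = t + 16 % 32
    if j != t:
        j = j - (j + c)
        j = j + c[c]
    else:
        j = j * j[0]
    return j

14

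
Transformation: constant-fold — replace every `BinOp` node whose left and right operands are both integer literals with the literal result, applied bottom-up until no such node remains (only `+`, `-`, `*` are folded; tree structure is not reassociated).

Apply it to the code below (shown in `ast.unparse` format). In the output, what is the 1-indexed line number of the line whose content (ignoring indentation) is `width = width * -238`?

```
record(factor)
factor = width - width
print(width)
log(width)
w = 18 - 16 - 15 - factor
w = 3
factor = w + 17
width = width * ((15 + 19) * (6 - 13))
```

8

Transformed code:
record(factor)
factor = width - width
print(width)
log(width)
w = -13 - factor
w = 3
factor = w + 17
width = width * -238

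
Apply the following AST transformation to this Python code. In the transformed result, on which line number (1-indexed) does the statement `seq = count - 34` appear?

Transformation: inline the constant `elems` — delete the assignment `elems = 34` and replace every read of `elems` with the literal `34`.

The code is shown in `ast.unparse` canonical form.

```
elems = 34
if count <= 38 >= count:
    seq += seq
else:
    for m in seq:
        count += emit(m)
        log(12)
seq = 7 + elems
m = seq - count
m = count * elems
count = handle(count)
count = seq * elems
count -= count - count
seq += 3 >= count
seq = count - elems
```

Transformed code:
if count <= 38 >= count:
    seq += seq
else:
    for m in seq:
        count += emit(m)
        log(12)
seq = 7 + 34
m = seq - count
m = count * 34
count = handle(count)
count = seq * 34
count -= count - count
seq += 3 >= count
seq = count - 34

14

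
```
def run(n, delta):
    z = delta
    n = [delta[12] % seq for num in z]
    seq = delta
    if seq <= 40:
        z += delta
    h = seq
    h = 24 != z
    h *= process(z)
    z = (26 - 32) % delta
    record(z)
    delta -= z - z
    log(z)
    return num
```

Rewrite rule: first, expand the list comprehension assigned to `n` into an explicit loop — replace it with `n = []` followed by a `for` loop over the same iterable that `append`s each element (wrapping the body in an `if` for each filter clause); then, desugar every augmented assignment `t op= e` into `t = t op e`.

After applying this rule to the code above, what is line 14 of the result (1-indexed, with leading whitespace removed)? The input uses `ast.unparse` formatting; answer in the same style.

delta = delta - (z - z)

Transformed code:
def run(n, delta):
    z = delta
    n = []
    for num in z:
        n.append(delta[12] % seq)
    seq = delta
    if seq <= 40:
        z = z + delta
    h = seq
    h = 24 != z
    h = h * process(z)
    z = (26 - 32) % delta
    record(z)
    delta = delta - (z - z)
    log(z)
    return num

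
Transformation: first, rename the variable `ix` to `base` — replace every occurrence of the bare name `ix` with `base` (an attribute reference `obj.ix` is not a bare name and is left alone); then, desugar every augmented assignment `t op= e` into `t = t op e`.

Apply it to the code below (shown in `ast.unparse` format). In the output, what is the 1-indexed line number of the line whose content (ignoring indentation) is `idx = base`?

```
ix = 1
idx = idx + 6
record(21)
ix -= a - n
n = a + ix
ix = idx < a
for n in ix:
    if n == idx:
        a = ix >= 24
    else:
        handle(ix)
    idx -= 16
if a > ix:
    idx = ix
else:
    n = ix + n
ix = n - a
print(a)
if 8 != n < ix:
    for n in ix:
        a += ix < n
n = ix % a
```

14

Transformed code:
base = 1
idx = idx + 6
record(21)
base = base - (a - n)
n = a + base
base = idx < a
for n in base:
    if n == idx:
        a = base >= 24
    else:
        handle(base)
    idx = idx - 16
if a > base:
    idx = base
else:
    n = base + n
base = n - a
print(a)
if 8 != n < base:
    for n in base:
        a = a + (base < n)
n = base % a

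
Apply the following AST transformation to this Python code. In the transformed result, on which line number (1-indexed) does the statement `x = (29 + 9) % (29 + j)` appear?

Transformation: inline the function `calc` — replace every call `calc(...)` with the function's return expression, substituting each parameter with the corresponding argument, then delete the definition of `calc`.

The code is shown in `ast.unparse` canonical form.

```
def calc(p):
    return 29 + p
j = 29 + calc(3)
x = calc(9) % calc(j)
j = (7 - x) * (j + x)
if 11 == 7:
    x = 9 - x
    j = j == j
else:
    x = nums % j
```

Transformed code:
j = 29 + (29 + 3)
x = (29 + 9) % (29 + j)
j = (7 - x) * (j + x)
if 11 == 7:
    x = 9 - x
    j = j == j
else:
    x = nums % j

2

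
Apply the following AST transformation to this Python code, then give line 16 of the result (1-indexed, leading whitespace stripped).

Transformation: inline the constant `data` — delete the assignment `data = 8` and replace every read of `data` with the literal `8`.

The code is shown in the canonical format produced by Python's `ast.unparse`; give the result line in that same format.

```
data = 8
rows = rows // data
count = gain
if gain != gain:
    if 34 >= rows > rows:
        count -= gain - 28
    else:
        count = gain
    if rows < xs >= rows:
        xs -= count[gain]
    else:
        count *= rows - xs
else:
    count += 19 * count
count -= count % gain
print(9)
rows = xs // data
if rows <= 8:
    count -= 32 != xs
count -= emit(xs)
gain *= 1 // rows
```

rows = xs // 8

Transformed code:
rows = rows // 8
count = gain
if gain != gain:
    if 34 >= rows > rows:
        count -= gain - 28
    else:
        count = gain
    if rows < xs >= rows:
        xs -= count[gain]
    else:
        count *= rows - xs
else:
    count += 19 * count
count -= count % gain
print(9)
rows = xs // 8
if rows <= 8:
    count -= 32 != xs
count -= emit(xs)
gain *= 1 // rows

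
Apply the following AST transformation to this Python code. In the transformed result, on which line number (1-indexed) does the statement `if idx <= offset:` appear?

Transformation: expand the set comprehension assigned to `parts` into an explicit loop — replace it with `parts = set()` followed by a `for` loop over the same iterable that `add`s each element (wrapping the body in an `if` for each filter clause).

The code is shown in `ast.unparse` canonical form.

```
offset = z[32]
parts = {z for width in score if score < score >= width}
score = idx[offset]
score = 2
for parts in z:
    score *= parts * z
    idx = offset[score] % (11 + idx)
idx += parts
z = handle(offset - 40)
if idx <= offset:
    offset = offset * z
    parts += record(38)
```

Transformed code:
offset = z[32]
parts = set()
for width in score:
    if score < score >= width:
        parts.add(z)
score = idx[offset]
score = 2
for parts in z:
    score *= parts * z
    idx = offset[score] % (11 + idx)
idx += parts
z = handle(offset - 40)
if idx <= offset:
    offset = offset * z
    parts += record(38)

13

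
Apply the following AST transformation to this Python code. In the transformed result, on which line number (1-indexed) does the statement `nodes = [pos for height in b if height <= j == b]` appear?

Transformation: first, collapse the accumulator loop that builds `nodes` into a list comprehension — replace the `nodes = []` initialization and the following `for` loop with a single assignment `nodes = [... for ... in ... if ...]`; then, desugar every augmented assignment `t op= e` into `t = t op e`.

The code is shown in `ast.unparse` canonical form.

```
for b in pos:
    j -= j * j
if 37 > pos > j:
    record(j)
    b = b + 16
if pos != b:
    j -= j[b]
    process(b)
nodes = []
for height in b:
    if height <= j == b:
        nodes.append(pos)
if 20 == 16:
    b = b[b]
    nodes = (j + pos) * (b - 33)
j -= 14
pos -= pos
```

Transformed code:
for b in pos:
    j = j - j * j
if 37 > pos > j:
    record(j)
    b = b + 16
if pos != b:
    j = j - j[b]
    process(b)
nodes = [pos for height in b if height <= j == b]
if 20 == 16:
    b = b[b]
    nodes = (j + pos) * (b - 33)
j = j - 14
pos = pos - pos

9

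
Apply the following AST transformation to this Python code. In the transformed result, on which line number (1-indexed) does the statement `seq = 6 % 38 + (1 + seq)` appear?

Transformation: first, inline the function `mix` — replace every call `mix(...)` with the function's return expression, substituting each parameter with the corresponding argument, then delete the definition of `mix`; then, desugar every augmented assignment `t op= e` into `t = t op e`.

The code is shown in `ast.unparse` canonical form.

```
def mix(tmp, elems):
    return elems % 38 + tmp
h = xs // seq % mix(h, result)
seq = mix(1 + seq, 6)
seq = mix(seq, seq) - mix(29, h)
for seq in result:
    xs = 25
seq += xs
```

Transformed code:
h = xs // seq % (result % 38 + h)
seq = 6 % 38 + (1 + seq)
seq = seq % 38 + seq - (h % 38 + 29)
for seq in result:
    xs = 25
seq = seq + xs

2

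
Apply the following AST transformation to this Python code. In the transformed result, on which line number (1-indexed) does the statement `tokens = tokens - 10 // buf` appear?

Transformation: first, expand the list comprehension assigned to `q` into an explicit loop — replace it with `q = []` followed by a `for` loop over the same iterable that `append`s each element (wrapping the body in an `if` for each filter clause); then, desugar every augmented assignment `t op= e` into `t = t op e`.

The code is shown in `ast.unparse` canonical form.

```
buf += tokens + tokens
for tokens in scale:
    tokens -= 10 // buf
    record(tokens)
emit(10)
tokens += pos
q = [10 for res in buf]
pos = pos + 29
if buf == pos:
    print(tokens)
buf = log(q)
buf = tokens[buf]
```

3

Transformed code:
buf = buf + (tokens + tokens)
for tokens in scale:
    tokens = tokens - 10 // buf
    record(tokens)
emit(10)
tokens = tokens + pos
q = []
for res in buf:
    q.append(10)
pos = pos + 29
if buf == pos:
    print(tokens)
buf = log(q)
buf = tokens[buf]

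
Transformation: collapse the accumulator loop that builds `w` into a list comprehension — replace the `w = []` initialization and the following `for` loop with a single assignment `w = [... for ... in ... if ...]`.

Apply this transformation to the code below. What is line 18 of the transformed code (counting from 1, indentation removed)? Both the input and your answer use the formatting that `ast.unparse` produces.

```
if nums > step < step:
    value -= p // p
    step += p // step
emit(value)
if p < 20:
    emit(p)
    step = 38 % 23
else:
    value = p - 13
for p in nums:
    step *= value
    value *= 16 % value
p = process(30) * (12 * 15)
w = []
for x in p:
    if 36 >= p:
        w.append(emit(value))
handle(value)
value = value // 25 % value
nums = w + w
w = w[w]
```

Transformed code:
if nums > step < step:
    value -= p // p
    step += p // step
emit(value)
if p < 20:
    emit(p)
    step = 38 % 23
else:
    value = p - 13
for p in nums:
    step *= value
    value *= 16 % value
p = process(30) * (12 * 15)
w = [emit(value) for x in p if 36 >= p]
handle(value)
value = value // 25 % value
nums = w + w
w = w[w]

w = w[w]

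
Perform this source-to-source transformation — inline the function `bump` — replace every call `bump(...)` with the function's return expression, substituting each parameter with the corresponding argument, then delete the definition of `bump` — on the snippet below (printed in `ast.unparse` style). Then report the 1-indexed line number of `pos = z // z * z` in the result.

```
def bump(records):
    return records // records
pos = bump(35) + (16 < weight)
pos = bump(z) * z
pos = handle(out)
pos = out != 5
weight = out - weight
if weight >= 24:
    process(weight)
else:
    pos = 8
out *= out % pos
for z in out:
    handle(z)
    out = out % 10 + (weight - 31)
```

2

Transformed code:
pos = 35 // 35 + (16 < weight)
pos = z // z * z
pos = handle(out)
pos = out != 5
weight = out - weight
if weight >= 24:
    process(weight)
else:
    pos = 8
out *= out % pos
for z in out:
    handle(z)
    out = out % 10 + (weight - 31)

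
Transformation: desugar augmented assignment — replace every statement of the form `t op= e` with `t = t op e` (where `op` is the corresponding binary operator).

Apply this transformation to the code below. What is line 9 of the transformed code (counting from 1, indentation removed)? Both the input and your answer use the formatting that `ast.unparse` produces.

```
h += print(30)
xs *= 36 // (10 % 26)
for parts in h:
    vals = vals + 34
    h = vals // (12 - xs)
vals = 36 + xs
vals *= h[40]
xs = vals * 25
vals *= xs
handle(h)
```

Transformed code:
h = h + print(30)
xs = xs * (36 // (10 % 26))
for parts in h:
    vals = vals + 34
    h = vals // (12 - xs)
vals = 36 + xs
vals = vals * h[40]
xs = vals * 25
vals = vals * xs
handle(h)

vals = vals * xs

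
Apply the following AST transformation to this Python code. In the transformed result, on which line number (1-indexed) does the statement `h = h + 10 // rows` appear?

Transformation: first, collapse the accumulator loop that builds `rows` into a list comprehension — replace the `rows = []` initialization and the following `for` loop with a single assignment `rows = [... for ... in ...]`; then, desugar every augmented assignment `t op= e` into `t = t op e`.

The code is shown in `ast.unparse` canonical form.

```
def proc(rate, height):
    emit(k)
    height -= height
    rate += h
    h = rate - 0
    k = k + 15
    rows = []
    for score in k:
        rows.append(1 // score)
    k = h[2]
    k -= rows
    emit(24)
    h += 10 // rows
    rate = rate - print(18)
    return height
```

Transformed code:
def proc(rate, height):
    emit(k)
    height = height - height
    rate = rate + h
    h = rate - 0
    k = k + 15
    rows = [1 // score for score in k]
    k = h[2]
    k = k - rows
    emit(24)
    h = h + 10 // rows
    rate = rate - print(18)
    return height

11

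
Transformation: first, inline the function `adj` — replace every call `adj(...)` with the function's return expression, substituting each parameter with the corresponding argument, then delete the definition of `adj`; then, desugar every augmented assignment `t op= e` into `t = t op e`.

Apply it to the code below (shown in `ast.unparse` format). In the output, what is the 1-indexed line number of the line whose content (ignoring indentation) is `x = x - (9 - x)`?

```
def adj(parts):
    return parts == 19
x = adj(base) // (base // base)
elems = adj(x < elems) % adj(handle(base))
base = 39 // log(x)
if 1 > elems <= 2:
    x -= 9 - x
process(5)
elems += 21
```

Transformed code:
x = (base == 19) // (base // base)
elems = ((x < elems) == 19) % (handle(base) == 19)
base = 39 // log(x)
if 1 > elems <= 2:
    x = x - (9 - x)
process(5)
elems = elems + 21

5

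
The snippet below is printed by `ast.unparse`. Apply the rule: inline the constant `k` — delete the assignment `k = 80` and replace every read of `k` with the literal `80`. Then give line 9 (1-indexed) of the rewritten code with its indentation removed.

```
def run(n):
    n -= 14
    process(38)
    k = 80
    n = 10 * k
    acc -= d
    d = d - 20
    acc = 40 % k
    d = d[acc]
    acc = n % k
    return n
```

acc = n % 80

Transformed code:
def run(n):
    n -= 14
    process(38)
    n = 10 * 80
    acc -= d
    d = d - 20
    acc = 40 % 80
    d = d[acc]
    acc = n % 80
    return n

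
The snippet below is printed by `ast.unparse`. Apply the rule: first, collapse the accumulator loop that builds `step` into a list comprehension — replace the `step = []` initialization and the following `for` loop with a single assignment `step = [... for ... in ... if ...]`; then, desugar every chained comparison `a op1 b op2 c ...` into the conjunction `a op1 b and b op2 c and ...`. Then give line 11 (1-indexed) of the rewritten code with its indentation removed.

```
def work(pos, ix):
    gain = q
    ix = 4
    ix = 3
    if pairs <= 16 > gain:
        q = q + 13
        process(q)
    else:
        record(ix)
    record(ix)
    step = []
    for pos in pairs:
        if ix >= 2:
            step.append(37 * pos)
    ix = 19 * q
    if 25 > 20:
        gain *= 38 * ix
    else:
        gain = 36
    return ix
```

step = [37 * pos for pos in pairs if ix >= 2]

Transformed code:
def work(pos, ix):
    gain = q
    ix = 4
    ix = 3
    if pairs <= 16 and 16 > gain:
        q = q + 13
        process(q)
    else:
        record(ix)
    record(ix)
    step = [37 * pos for pos in pairs if ix >= 2]
    ix = 19 * q
    if 25 > 20:
        gain *= 38 * ix
    else:
        gain = 36
    return ix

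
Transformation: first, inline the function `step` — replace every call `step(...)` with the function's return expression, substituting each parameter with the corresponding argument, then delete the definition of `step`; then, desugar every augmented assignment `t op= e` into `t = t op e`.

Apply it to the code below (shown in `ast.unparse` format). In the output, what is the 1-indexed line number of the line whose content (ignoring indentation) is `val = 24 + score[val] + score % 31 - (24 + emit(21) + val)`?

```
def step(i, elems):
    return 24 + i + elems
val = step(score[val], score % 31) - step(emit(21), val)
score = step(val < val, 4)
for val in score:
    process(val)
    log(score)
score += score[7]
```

1

Transformed code:
val = 24 + score[val] + score % 31 - (24 + emit(21) + val)
score = 24 + (val < val) + 4
for val in score:
    process(val)
    log(score)
score = score + score[7]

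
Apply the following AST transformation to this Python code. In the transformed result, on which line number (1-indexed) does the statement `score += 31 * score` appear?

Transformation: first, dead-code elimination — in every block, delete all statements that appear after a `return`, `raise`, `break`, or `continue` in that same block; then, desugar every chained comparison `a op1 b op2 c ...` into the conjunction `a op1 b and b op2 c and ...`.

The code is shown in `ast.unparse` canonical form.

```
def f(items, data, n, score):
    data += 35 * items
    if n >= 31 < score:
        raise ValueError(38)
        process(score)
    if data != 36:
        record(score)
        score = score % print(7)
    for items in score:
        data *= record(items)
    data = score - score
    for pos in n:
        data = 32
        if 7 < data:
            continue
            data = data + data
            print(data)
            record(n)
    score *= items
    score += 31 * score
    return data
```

Transformed code:
def f(items, data, n, score):
    data += 35 * items
    if n >= 31 and 31 < score:
        raise ValueError(38)
    if data != 36:
        record(score)
        score = score % print(7)
    for items in score:
        data *= record(items)
    data = score - score
    for pos in n:
        data = 32
        if 7 < data:
            continue
    score *= items
    score += 31 * score
    return data

16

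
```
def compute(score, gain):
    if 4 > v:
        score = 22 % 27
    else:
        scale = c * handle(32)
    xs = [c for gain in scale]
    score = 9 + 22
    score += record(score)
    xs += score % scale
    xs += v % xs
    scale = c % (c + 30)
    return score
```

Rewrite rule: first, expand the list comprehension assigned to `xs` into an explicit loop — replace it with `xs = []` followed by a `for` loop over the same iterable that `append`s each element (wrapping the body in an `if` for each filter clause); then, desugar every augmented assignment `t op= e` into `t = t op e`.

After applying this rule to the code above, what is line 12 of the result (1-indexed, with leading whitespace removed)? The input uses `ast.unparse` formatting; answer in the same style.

Transformed code:
def compute(score, gain):
    if 4 > v:
        score = 22 % 27
    else:
        scale = c * handle(32)
    xs = []
    for gain in scale:
        xs.append(c)
    score = 9 + 22
    score = score + record(score)
    xs = xs + score % scale
    xs = xs + v % xs
    scale = c % (c + 30)
    return score

xs = xs + v % xs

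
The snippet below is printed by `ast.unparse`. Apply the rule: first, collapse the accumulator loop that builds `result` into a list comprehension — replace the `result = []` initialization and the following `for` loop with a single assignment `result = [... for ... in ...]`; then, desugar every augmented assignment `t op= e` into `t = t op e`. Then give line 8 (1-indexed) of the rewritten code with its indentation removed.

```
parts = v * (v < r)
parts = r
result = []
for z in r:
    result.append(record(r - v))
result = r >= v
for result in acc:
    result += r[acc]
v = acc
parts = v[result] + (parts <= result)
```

parts = v[result] + (parts <= result)

Transformed code:
parts = v * (v < r)
parts = r
result = [record(r - v) for z in r]
result = r >= v
for result in acc:
    result = result + r[acc]
v = acc
parts = v[result] + (parts <= result)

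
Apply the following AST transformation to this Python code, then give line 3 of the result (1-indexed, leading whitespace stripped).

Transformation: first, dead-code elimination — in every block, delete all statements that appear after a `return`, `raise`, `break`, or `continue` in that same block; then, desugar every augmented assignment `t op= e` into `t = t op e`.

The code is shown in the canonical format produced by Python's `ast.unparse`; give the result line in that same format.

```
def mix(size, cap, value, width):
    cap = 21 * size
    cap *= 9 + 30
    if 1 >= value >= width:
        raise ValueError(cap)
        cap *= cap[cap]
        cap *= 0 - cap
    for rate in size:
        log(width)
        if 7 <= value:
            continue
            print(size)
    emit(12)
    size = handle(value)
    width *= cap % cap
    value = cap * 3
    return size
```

cap = cap * (9 + 30)

Transformed code:
def mix(size, cap, value, width):
    cap = 21 * size
    cap = cap * (9 + 30)
    if 1 >= value >= width:
        raise ValueError(cap)
    for rate in size:
        log(width)
        if 7 <= value:
            continue
    emit(12)
    size = handle(value)
    width = width * (cap % cap)
    value = cap * 3
    return size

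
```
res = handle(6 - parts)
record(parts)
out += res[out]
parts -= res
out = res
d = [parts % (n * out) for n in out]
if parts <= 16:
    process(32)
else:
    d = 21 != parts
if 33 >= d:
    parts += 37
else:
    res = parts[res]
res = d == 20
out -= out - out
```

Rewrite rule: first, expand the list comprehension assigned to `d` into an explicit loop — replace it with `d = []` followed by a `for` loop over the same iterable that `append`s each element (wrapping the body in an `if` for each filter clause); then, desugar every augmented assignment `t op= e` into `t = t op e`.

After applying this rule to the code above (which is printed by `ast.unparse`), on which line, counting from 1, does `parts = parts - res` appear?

Transformed code:
res = handle(6 - parts)
record(parts)
out = out + res[out]
parts = parts - res
out = res
d = []
for n in out:
    d.append(parts % (n * out))
if parts <= 16:
    process(32)
else:
    d = 21 != parts
if 33 >= d:
    parts = parts + 37
else:
    res = parts[res]
res = d == 20
out = out - (out - out)

4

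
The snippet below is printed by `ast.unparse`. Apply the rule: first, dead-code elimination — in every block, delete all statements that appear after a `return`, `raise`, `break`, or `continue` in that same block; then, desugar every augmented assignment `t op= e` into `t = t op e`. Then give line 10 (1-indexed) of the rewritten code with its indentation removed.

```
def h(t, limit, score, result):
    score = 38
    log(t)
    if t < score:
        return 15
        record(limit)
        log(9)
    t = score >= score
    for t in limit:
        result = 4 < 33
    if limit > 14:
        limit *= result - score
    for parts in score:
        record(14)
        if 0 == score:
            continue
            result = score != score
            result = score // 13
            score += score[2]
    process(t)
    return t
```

limit = limit * (result - score)

Transformed code:
def h(t, limit, score, result):
    score = 38
    log(t)
    if t < score:
        return 15
    t = score >= score
    for t in limit:
        result = 4 < 33
    if limit > 14:
        limit = limit * (result - score)
    for parts in score:
        record(14)
        if 0 == score:
            continue
    process(t)
    return t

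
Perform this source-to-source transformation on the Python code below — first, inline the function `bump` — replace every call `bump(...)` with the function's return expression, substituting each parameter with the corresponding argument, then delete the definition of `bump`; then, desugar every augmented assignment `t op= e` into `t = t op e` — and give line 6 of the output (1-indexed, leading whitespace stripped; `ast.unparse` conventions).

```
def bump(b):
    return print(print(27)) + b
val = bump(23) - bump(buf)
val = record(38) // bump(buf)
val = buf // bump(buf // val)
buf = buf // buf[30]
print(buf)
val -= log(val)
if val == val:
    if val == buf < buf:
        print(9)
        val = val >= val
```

Transformed code:
val = print(print(27)) + 23 - (print(print(27)) + buf)
val = record(38) // (print(print(27)) + buf)
val = buf // (print(print(27)) + buf // val)
buf = buf // buf[30]
print(buf)
val = val - log(val)
if val == val:
    if val == buf < buf:
        print(9)
        val = val >= val

val = val - log(val)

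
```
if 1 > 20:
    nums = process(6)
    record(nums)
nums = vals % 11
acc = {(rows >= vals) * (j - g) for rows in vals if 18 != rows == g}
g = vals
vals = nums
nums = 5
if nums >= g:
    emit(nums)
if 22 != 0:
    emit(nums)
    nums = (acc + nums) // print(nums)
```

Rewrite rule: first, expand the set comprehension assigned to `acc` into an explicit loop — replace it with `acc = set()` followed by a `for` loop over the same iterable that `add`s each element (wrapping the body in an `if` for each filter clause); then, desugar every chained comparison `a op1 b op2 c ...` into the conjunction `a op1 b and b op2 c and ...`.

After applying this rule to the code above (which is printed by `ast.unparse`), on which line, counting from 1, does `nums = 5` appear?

Transformed code:
if 1 > 20:
    nums = process(6)
    record(nums)
nums = vals % 11
acc = set()
for rows in vals:
    if 18 != rows and rows == g:
        acc.add((rows >= vals) * (j - g))
g = vals
vals = nums
nums = 5
if nums >= g:
    emit(nums)
if 22 != 0:
    emit(nums)
    nums = (acc + nums) // print(nums)

11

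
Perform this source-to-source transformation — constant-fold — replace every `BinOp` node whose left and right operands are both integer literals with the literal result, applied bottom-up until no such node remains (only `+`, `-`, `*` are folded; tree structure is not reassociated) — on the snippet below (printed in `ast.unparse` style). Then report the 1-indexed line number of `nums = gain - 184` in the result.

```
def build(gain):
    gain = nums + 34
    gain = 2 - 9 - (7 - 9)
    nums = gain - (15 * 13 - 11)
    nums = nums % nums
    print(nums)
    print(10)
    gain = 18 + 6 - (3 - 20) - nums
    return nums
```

4

Transformed code:
def build(gain):
    gain = nums + 34
    gain = -5
    nums = gain - 184
    nums = nums % nums
    print(nums)
    print(10)
    gain = 41 - nums
    return nums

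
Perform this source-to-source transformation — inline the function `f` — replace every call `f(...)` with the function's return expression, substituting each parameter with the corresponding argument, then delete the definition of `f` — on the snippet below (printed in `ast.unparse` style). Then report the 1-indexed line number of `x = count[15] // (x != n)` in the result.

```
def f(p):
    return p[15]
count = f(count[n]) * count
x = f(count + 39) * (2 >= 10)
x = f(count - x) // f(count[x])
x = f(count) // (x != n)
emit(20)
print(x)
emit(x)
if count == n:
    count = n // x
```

Transformed code:
count = count[n][15] * count
x = (count + 39)[15] * (2 >= 10)
x = (count - x)[15] // count[x][15]
x = count[15] // (x != n)
emit(20)
print(x)
emit(x)
if count == n:
    count = n // x

4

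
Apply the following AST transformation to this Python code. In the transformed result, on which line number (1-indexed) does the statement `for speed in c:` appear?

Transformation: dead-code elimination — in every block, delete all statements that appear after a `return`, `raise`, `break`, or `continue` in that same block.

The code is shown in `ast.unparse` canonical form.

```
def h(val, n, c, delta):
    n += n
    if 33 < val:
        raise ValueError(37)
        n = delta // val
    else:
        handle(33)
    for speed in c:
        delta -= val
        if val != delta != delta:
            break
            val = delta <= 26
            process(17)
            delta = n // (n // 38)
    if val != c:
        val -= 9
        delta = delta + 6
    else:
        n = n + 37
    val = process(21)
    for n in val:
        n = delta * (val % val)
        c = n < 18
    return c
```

Transformed code:
def h(val, n, c, delta):
    n += n
    if 33 < val:
        raise ValueError(37)
    else:
        handle(33)
    for speed in c:
        delta -= val
        if val != delta != delta:
            break
    if val != c:
        val -= 9
        delta = delta + 6
    else:
        n = n + 37
    val = process(21)
    for n in val:
        n = delta * (val % val)
        c = n < 18
    return c

7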